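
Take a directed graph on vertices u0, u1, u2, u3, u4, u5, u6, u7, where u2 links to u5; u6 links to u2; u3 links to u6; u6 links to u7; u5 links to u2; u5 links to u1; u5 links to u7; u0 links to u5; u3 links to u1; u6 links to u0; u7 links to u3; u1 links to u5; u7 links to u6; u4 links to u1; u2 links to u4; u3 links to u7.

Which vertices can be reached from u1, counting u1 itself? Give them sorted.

u0, u1, u2, u3, u4, u5, u6, u7

Start at u1.
Its neighbours: u5.
Then their neighbours: u2, u7.
Then next layer: u3, u4, u6.
Then next layer: u0.
Every vertex is now reached.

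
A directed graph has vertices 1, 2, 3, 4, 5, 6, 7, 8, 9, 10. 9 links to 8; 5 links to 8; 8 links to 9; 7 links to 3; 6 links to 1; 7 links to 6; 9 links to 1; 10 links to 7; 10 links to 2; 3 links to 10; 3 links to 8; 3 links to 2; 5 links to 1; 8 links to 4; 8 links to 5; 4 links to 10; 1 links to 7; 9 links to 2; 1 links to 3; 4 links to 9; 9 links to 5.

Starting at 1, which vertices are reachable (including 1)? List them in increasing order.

Start at 1.
Its neighbours: 3, 7.
Then their neighbours: 2, 6, 8, 10.
Then next layer: 4, 5, 9.
Every vertex is now reached.

1, 2, 3, 4, 5, 6, 7, 8, 9, 10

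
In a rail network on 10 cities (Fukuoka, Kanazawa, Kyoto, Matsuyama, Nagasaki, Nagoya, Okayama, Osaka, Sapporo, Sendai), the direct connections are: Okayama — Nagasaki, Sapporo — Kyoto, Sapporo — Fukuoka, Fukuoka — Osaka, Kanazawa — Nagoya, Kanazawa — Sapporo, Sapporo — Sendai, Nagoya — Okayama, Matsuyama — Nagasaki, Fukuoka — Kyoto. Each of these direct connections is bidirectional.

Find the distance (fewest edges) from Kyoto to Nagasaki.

5

Distance 0: Kyoto.
Distance 1: Fukuoka, Sapporo.
Distance 2: Kanazawa, Osaka, Sendai.
Distance 3: Nagoya.
Distance 4: Okayama.
Distance 5: Nagasaki — contains Nagasaki.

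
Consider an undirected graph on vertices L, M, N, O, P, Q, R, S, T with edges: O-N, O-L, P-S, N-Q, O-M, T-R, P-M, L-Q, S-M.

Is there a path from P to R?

Explore from P.
Distance 1: reach M, S.
Distance 2: reach O.
Distance 3: reach L, N.
Distance 4: reach Q.
The search is exhausted without reaching R; it lies in a different component.

No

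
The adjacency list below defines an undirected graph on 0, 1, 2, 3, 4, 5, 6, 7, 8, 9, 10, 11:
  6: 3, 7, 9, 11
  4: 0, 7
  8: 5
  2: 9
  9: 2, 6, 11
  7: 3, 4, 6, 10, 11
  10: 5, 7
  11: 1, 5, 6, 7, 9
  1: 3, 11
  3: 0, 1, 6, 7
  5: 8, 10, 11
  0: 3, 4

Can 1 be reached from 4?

Yes

Explore from 4.
Distance 1: reach 0, 7.
Distance 2: reach 3, 6, 10, 11.
Distance 3: reach 1, 5, 9.
Found 1.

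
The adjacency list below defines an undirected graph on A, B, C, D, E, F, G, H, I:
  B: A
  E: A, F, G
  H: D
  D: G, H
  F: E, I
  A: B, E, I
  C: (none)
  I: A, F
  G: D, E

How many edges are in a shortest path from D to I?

4

Distance 0: D.
Distance 1: G, H.
Distance 2: E.
Distance 3: A, F.
Distance 4: B, I — contains I.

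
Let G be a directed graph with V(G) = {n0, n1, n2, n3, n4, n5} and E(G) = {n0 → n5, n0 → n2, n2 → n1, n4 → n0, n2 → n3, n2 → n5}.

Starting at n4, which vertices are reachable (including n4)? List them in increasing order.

Start at n4.
Its neighbours: n0.
Then their neighbours: n2, n5.
Then next layer: n1, n3.
Every vertex is now reached.

n0, n1, n2, n3, n4, n5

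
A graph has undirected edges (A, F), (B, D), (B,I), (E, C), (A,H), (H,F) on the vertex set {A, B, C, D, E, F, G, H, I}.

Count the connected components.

From A: component {A, F, H}.
From B: component {B, D, I}.
From C: component {C, E}.
From G: component {G}.
That's 4 components.

4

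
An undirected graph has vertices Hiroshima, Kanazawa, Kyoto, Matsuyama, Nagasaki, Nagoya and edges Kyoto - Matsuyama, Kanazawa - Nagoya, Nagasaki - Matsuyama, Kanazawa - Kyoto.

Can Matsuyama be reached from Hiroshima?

No

Hiroshima has no edges, so nothing is reachable from it.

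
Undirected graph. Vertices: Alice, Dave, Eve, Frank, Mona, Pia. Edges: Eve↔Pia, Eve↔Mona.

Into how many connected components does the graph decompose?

From Alice: component {Alice}.
From Dave: component {Dave}.
From Eve: component {Eve, Mona, Pia}.
From Frank: component {Frank}.
That's 4 components.

4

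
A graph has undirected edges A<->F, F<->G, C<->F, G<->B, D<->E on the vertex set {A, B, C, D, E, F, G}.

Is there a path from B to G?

Yes

Explore from B.
Distance 1: reach G.
Found G.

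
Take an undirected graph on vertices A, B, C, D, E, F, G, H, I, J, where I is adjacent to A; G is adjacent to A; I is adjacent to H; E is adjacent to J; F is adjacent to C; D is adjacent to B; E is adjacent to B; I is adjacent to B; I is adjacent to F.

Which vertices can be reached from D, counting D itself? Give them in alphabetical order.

Start at D.
Its neighbours: B.
Then their neighbours: E, I.
Then next layer: A, F, H, J.
Then next layer: C, G.
Every vertex is now reached.

A, B, C, D, E, F, G, H, I, J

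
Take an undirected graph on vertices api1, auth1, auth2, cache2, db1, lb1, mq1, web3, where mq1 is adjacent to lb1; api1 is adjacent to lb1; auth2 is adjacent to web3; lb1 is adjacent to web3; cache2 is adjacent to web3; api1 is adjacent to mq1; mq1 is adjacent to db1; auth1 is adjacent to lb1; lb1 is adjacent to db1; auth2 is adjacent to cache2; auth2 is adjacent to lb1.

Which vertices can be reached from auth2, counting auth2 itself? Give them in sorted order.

api1, auth1, auth2, cache2, db1, lb1, mq1, web3

Start at auth2.
Its neighbours: cache2, lb1, web3.
Then their neighbours: api1, auth1, db1, mq1.
Every vertex is now reached.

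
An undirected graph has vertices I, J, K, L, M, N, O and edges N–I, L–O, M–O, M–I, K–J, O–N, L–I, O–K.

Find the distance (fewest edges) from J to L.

3

Distance 0: J.
Distance 1: K.
Distance 2: O.
Distance 3: L, M, N — contains L.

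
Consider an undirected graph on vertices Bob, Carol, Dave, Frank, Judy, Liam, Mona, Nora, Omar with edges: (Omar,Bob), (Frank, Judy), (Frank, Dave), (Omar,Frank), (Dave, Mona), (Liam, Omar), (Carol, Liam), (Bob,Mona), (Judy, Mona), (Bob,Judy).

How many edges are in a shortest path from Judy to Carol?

4

Distance 0: Judy.
Distance 1: Bob, Frank, Mona.
Distance 2: Dave, Omar.
Distance 3: Liam.
Distance 4: Carol — contains Carol.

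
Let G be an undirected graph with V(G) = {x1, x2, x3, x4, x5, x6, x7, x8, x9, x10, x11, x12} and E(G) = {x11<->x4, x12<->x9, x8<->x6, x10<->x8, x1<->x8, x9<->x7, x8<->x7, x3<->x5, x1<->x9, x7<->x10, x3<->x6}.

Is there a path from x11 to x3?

Explore from x11.
Distance 1: reach x4.
The search is exhausted without reaching x3; it lies in a different component.

No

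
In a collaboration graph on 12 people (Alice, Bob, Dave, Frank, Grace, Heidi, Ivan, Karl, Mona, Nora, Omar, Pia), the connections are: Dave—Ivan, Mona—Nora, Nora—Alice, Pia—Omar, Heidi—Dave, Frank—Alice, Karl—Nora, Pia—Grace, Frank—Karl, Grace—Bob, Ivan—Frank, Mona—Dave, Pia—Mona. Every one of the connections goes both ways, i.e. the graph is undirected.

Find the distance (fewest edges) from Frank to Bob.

6

Distance 0: Frank.
Distance 1: Alice, Ivan, Karl.
Distance 2: Dave, Nora.
Distance 3: Heidi, Mona.
Distance 4: Pia.
Distance 5: Grace, Omar.
Distance 6: Bob — contains Bob.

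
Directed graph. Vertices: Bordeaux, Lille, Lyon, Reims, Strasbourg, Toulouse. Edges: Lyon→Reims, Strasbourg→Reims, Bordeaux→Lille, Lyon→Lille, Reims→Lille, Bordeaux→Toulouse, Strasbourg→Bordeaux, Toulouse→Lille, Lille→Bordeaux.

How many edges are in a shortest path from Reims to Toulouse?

Distance 0: Reims.
Distance 1: Lille.
Distance 2: Bordeaux.
Distance 3: Toulouse — contains Toulouse.

3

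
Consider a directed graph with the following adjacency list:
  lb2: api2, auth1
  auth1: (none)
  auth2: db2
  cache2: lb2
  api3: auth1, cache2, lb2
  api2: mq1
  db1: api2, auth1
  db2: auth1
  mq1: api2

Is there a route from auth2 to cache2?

No

Explore from auth2.
Distance 1: reach db2.
Distance 2: reach auth1.
The search from auth2 is exhausted; no directed path reaches cache2.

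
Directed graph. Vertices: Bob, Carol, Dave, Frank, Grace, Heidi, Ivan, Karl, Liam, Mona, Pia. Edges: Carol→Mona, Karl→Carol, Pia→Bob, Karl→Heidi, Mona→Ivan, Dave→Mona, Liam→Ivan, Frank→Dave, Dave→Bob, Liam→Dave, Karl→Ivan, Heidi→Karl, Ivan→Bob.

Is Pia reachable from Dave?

Explore from Dave.
Distance 1: reach Bob, Mona.
Distance 2: reach Ivan.
The search from Dave is exhausted; no directed path reaches Pia.

No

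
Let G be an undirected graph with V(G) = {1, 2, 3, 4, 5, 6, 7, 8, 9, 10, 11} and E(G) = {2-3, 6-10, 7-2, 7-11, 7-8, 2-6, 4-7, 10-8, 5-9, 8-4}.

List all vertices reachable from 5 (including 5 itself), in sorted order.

Start at 5.
Its neighbours: 9.
Nothing further is reachable.

5, 9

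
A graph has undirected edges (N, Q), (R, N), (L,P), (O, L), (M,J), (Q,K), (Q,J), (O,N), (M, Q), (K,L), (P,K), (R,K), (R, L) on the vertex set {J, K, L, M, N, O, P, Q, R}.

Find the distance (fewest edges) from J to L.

Distance 0: J.
Distance 1: M, Q.
Distance 2: K, N.
Distance 3: L, O, P, R — contains L.

3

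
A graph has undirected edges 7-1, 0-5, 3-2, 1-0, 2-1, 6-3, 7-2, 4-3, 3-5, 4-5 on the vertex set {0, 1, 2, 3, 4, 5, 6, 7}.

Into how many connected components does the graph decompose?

1

From 0: component {0, 1, 2, 3, 4, 5, 6, 7}.
That's 1 component.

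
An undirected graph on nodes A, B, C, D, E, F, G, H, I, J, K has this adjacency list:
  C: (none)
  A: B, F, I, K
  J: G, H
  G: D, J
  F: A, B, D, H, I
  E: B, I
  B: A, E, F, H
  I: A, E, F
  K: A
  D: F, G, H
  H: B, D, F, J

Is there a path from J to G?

Yes

Explore from J.
Distance 1: reach G, H.
Found G.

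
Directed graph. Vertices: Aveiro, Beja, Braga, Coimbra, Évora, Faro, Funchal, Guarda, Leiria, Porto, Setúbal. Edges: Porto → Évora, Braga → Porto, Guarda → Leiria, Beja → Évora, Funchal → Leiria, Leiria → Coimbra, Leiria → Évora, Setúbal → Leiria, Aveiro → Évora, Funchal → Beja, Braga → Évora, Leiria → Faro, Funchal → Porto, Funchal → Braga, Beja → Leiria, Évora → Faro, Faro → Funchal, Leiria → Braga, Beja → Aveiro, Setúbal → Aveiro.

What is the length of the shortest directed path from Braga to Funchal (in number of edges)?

3

Distance 0: Braga.
Distance 1: Évora, Porto.
Distance 2: Faro.
Distance 3: Funchal — contains Funchal.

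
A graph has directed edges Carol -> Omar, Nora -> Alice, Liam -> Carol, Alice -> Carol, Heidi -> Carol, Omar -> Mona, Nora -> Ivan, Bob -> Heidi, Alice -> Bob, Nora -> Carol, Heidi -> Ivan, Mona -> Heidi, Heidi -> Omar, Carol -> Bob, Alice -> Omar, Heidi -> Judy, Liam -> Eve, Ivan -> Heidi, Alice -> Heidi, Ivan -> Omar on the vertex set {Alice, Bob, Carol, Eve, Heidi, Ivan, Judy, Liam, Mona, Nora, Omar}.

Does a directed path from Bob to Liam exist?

Explore from Bob.
Distance 1: reach Heidi.
Distance 2: reach Carol, Ivan, Judy, Omar.
Distance 3: reach Mona.
The search from Bob is exhausted; no directed path reaches Liam.

No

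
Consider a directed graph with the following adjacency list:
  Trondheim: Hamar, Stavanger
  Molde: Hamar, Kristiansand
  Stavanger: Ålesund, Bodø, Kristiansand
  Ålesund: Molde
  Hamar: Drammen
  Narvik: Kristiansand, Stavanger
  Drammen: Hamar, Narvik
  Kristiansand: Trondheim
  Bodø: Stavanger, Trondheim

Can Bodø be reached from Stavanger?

Explore from Stavanger.
Distance 1: reach Ålesund, Bodø, Kristiansand.
Found Bodø.

Yes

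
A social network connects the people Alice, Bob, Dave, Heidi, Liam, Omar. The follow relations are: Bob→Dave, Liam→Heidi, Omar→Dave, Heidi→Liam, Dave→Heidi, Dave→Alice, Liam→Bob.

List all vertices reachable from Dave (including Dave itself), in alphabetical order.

Alice, Bob, Dave, Heidi, Liam

Start at Dave.
Its neighbours: Alice, Heidi.
Then their neighbours: Liam.
Then next layer: Bob.
Nothing further is reachable.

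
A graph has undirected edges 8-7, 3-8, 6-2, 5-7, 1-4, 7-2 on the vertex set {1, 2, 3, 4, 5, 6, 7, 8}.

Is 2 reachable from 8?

Explore from 8.
Distance 1: reach 3, 7.
Distance 2: reach 2, 5.
Found 2.

Yes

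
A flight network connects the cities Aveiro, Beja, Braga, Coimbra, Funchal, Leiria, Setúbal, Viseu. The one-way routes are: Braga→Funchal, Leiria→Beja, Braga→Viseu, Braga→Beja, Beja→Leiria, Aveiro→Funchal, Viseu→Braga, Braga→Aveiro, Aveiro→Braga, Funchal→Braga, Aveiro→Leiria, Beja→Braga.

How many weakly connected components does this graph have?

3

From Aveiro: component {Aveiro, Beja, Braga, Funchal, Leiria, Viseu}.
From Coimbra: component {Coimbra}.
From Setúbal: component {Setúbal}.
That's 3 components.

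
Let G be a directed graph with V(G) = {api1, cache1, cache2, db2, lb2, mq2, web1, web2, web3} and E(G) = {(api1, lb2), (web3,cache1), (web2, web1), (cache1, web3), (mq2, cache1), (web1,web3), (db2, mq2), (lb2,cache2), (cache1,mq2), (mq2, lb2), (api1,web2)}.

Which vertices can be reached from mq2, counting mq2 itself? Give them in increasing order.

cache1, cache2, lb2, mq2, web3

Start at mq2.
Its neighbours: cache1, lb2.
Then their neighbours: cache2, web3.
Nothing further is reachable.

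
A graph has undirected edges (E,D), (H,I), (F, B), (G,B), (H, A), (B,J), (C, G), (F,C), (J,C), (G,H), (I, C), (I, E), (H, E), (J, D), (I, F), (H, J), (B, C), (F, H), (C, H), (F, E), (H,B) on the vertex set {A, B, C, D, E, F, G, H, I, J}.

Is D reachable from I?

Explore from I.
Distance 1: reach C, E, F, H.
Distance 2: reach A, B, D, G, J.
Found D.

Yes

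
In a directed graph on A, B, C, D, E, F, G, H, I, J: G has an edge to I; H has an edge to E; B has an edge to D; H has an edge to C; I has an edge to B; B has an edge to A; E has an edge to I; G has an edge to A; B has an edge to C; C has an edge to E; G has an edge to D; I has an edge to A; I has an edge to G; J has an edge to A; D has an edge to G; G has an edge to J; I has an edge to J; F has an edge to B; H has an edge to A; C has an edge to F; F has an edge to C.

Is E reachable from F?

Explore from F.
Distance 1: reach B, C.
Distance 2: reach A, D, E.
Found E.

Yes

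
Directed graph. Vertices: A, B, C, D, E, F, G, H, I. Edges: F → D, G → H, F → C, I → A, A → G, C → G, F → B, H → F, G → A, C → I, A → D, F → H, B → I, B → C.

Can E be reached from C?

Explore from C.
Distance 1: reach G, I.
Distance 2: reach A, H.
Distance 3: reach D, F.
Distance 4: reach B.
The search from C is exhausted; no directed path reaches E.

No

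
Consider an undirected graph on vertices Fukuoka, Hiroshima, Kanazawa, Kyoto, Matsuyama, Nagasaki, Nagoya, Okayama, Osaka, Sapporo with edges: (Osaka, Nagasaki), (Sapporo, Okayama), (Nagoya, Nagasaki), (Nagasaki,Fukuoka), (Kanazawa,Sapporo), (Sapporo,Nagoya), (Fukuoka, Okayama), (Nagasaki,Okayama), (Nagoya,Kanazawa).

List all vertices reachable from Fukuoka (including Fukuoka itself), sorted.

Fukuoka, Kanazawa, Nagasaki, Nagoya, Okayama, Osaka, Sapporo

Start at Fukuoka.
Its neighbours: Nagasaki, Okayama.
Then their neighbours: Nagoya, Osaka, Sapporo.
Then next layer: Kanazawa.
Nothing further is reachable.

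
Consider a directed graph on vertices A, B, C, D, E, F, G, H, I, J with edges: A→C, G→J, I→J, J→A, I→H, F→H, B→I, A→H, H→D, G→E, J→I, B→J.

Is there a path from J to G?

No

Explore from J.
Distance 1: reach A, I.
Distance 2: reach C, H.
Distance 3: reach D.
The search from J is exhausted; no directed path reaches G.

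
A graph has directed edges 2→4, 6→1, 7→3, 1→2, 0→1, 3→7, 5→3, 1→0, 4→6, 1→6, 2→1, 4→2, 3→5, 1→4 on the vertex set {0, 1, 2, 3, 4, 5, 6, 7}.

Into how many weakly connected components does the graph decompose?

2

From 0: component {0, 1, 2, 4, 6}.
From 3: component {3, 5, 7}.
That's 2 components.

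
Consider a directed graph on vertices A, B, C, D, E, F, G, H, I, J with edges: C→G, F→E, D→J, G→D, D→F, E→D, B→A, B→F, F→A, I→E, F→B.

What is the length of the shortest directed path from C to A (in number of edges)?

4

Distance 0: C.
Distance 1: G.
Distance 2: D.
Distance 3: F, J.
Distance 4: A, B, E — contains A.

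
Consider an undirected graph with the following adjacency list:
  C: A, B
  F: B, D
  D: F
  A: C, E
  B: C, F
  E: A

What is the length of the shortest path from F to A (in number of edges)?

Distance 0: F.
Distance 1: B, D.
Distance 2: C.
Distance 3: A — contains A.

3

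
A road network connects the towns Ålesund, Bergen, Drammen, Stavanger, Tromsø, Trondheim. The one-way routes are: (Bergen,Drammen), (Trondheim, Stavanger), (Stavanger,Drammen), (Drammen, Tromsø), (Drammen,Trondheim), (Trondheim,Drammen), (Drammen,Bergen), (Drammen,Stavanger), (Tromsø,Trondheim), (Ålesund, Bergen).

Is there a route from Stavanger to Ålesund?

No

Explore from Stavanger.
Distance 1: reach Drammen.
Distance 2: reach Bergen, Tromsø, Trondheim.
The search from Stavanger is exhausted; no directed path reaches Ålesund.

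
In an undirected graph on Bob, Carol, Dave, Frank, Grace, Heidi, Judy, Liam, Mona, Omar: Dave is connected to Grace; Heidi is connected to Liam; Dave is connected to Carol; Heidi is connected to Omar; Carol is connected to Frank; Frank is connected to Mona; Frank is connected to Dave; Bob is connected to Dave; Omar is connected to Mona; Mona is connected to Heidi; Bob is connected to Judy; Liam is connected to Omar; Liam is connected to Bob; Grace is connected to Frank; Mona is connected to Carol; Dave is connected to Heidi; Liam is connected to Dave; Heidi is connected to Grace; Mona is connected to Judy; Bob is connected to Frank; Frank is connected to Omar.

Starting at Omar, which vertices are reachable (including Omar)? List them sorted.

Bob, Carol, Dave, Frank, Grace, Heidi, Judy, Liam, Mona, Omar

Start at Omar.
Its neighbours: Frank, Heidi, Liam, Mona.
Then their neighbours: Bob, Carol, Dave, Grace, Judy.
Every vertex is now reached.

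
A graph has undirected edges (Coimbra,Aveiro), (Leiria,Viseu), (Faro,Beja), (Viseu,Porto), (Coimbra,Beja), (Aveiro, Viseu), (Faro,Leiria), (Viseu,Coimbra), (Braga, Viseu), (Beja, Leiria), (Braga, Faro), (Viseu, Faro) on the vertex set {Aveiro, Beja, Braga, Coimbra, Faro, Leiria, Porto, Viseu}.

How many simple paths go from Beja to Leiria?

Beja–Coimbra–Aveiro–Viseu–Braga–Faro–Leiria
Beja–Coimbra–Aveiro–Viseu–Faro–Leiria
Beja–Coimbra–Aveiro–Viseu–Leiria
Beja–Coimbra–Viseu–Braga–Faro–Leiria
Beja–Coimbra–Viseu–Faro–Leiria
Beja–Coimbra–Viseu–Leiria
Beja–Faro–Braga–Viseu–Leiria
Beja–Faro–Leiria
Beja–Faro–Viseu–Leiria
Beja–Leiria

10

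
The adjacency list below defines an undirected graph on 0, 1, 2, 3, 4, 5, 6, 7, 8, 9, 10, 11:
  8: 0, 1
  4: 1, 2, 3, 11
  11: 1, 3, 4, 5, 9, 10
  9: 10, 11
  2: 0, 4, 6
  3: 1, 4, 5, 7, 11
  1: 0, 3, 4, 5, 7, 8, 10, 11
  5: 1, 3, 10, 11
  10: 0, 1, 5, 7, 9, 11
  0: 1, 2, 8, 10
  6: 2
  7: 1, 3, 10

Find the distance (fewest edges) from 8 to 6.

Distance 0: 8.
Distance 1: 0, 1.
Distance 2: 2, 3, 4, 5, 7, 10, 11.
Distance 3: 6, 9 — contains 6.

3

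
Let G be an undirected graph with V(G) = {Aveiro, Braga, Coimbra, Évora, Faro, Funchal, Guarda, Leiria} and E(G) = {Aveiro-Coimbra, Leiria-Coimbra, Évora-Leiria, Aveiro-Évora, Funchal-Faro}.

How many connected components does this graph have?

4

From Aveiro: component {Aveiro, Coimbra, Évora, Leiria}.
From Braga: component {Braga}.
From Faro: component {Faro, Funchal}.
From Guarda: component {Guarda}.
That's 4 components.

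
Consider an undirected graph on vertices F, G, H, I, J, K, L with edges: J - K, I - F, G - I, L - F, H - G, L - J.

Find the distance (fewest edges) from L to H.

4

Distance 0: L.
Distance 1: F, J.
Distance 2: I, K.
Distance 3: G.
Distance 4: H — contains H.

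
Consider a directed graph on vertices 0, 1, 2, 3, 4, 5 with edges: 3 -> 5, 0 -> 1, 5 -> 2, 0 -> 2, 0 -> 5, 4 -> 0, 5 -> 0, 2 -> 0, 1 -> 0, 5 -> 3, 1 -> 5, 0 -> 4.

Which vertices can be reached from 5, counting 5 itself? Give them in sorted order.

Start at 5.
Its neighbours: 0, 2, 3.
Then their neighbours: 1, 4.
Every vertex is now reached.

0, 1, 2, 3, 4, 5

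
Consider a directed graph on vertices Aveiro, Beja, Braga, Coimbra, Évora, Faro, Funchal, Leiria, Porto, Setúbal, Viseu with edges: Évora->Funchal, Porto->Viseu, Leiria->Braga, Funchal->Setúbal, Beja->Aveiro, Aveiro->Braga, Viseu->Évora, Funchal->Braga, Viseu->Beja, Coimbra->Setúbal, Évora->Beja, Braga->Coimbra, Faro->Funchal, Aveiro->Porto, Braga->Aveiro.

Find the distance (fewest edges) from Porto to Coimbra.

Distance 0: Porto.
Distance 1: Viseu.
Distance 2: Beja, Évora.
Distance 3: Aveiro, Funchal.
Distance 4: Braga, Setúbal.
Distance 5: Coimbra — contains Coimbra.

5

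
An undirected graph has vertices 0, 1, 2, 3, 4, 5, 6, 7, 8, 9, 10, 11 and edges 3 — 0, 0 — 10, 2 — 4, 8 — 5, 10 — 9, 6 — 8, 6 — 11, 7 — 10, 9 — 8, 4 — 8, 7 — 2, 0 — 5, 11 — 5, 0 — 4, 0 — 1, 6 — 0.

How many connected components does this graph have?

1

From 0: component {0, 1, 2, 3, 4, 5, 6, 7, 8, 9, 10, 11}.
That's 1 component.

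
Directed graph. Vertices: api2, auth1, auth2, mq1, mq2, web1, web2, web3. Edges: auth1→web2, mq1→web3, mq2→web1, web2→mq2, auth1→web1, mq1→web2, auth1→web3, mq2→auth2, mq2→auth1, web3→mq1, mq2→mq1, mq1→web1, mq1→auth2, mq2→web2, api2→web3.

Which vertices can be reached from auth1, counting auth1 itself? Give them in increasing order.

Start at auth1.
Its neighbours: web1, web2, web3.
Then their neighbours: mq1, mq2.
Then next layer: auth2.
Nothing further is reachable.

auth1, auth2, mq1, mq2, web1, web2, web3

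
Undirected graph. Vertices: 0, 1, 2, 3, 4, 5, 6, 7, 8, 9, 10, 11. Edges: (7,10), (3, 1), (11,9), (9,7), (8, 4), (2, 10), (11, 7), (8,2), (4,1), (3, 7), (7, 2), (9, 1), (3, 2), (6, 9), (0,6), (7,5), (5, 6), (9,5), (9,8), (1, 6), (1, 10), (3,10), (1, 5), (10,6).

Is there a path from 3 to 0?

Yes

Explore from 3.
Distance 1: reach 1, 2, 7, 10.
Distance 2: reach 4, 5, 6, 8, 9, 11.
Distance 3: reach 0.
Found 0.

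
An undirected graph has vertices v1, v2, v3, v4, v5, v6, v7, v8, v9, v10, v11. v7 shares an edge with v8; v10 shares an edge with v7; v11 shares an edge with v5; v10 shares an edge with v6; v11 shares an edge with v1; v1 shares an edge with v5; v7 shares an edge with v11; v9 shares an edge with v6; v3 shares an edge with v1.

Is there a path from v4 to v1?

v4 has no edges, so nothing is reachable from it.

No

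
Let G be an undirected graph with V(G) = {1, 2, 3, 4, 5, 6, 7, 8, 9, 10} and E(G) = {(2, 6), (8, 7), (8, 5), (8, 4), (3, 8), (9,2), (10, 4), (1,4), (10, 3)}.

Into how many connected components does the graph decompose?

2

From 1: component {1, 3, 4, 5, 7, 8, 10}.
From 2: component {2, 6, 9}.
That's 2 components.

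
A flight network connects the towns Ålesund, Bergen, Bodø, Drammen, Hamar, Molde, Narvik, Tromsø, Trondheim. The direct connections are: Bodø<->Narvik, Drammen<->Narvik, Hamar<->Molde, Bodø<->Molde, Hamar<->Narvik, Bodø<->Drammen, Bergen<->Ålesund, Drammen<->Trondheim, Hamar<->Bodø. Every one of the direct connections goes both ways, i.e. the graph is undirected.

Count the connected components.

From Ålesund: component {Ålesund, Bergen}.
From Bodø: component {Bodø, Drammen, Hamar, Molde, Narvik, Trondheim}.
From Tromsø: component {Tromsø}.
That's 3 components.

3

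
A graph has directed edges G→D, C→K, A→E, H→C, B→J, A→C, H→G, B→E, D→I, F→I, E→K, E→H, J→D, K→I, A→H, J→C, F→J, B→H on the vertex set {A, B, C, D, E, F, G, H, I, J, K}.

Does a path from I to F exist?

No

I has no outgoing edges, so nothing is reachable from it.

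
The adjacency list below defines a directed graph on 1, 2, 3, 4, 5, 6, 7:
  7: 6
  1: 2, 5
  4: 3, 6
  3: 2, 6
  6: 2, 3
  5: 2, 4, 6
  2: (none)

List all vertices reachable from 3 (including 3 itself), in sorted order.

Start at 3.
Its neighbours: 2, 6.
Nothing further is reachable.

2, 3, 6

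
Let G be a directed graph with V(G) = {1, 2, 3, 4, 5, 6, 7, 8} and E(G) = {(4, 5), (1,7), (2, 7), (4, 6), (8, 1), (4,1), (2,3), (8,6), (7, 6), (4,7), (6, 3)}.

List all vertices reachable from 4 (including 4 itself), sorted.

1, 3, 4, 5, 6, 7

Start at 4.
Its neighbours: 1, 5, 6, 7.
Then their neighbours: 3.
Nothing further is reachable.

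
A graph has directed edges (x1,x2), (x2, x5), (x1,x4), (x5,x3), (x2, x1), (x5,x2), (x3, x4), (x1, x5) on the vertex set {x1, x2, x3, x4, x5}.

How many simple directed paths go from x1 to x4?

x1→x2→x5→x3→x4
x1→x4
x1→x5→x3→x4

3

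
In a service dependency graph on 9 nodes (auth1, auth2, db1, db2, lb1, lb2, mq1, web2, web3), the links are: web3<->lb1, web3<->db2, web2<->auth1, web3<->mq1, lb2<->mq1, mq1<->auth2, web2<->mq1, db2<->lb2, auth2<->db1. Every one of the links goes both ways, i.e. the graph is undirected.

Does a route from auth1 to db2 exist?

Explore from auth1.
Distance 1: reach web2.
Distance 2: reach mq1.
Distance 3: reach auth2, lb2, web3.
Distance 4: reach db1, db2, lb1.
Found db2.

Yes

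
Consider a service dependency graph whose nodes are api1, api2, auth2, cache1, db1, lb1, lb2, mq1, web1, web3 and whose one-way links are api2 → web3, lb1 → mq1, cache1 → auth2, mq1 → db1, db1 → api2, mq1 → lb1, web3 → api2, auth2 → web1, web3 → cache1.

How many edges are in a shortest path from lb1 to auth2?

6

Distance 0: lb1.
Distance 1: mq1.
Distance 2: db1.
Distance 3: api2.
Distance 4: web3.
Distance 5: cache1.
Distance 6: auth2 — contains auth2.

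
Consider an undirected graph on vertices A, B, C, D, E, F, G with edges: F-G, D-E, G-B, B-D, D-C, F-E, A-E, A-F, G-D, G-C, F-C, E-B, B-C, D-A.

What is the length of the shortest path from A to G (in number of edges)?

2

Distance 0: A.
Distance 1: D, E, F.
Distance 2: B, C, G — contains G.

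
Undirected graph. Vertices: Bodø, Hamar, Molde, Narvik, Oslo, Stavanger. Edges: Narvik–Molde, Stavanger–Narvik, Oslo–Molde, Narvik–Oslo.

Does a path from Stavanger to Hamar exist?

No

Explore from Stavanger.
Distance 1: reach Narvik.
Distance 2: reach Molde, Oslo.
The search is exhausted without reaching Hamar; it lies in a different component.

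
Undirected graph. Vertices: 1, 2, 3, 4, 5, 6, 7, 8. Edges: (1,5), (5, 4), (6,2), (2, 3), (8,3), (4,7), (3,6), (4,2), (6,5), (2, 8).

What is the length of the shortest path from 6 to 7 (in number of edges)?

3

Distance 0: 6.
Distance 1: 2, 3, 5.
Distance 2: 1, 4, 8.
Distance 3: 7 — contains 7.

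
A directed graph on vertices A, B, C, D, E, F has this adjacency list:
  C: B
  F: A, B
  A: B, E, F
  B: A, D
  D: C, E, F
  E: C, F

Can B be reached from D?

Explore from D.
Distance 1: reach C, E, F.
Distance 2: reach A, B.
Found B.

Yes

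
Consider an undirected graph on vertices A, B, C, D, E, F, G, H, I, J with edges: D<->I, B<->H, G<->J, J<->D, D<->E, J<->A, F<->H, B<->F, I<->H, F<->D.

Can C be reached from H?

Explore from H.
Distance 1: reach B, F, I.
Distance 2: reach D.
Distance 3: reach E, J.
Distance 4: reach A, G.
The search is exhausted without reaching C; it lies in a different component.

No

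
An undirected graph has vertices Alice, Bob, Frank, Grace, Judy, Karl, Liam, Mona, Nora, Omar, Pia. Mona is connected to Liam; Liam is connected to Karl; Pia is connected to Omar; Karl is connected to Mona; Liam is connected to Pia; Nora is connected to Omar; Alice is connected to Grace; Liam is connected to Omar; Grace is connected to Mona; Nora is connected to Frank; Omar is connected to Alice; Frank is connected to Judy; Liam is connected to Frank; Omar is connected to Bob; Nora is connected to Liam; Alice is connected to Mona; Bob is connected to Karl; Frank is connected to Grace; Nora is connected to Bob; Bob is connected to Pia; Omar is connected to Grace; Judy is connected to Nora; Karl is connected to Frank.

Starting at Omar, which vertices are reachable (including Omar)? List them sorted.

Alice, Bob, Frank, Grace, Judy, Karl, Liam, Mona, Nora, Omar, Pia

Start at Omar.
Its neighbours: Alice, Bob, Grace, Liam, Nora, Pia.
Then their neighbours: Frank, Judy, Karl, Mona.
Every vertex is now reached.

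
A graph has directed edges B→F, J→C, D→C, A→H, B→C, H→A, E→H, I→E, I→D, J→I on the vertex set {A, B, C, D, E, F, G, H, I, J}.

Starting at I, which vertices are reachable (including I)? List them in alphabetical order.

Start at I.
Its neighbours: D, E.
Then their neighbours: C, H.
Then next layer: A.
Nothing further is reachable.

A, C, D, E, H, I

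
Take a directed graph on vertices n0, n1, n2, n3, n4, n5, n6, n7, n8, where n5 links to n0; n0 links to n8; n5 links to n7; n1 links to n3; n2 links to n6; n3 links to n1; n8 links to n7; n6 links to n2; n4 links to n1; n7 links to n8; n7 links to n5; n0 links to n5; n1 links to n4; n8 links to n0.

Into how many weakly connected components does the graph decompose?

3

From n0: component {n0, n5, n7, n8}.
From n1: component {n1, n3, n4}.
From n2: component {n2, n6}.
That's 3 components.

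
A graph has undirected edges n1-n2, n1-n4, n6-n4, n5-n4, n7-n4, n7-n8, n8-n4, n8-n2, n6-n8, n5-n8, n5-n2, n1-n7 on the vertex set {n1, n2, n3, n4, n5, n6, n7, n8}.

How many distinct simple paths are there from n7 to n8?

n7–n1–n2–n5–n4–n6–n8
n7–n1–n2–n5–n4–n8
n7–n1–n2–n5–n8
n7–n1–n2–n8
n7–n1–n4–n5–n2–n8
n7–n1–n4–n5–n8
n7–n1–n4–n6–n8
n7–n1–n4–n8
n7–n4–n1–n2–n5–n8
n7–n4–n1–n2–n8
n7–n4–n5–n2–n8
n7–n4–n5–n8
n7–n4–n6–n8
n7–n4–n8
n7–n8

15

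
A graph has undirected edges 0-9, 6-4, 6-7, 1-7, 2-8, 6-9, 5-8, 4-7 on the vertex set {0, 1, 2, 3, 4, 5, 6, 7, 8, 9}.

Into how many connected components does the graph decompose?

From 0: component {0, 1, 4, 6, 7, 9}.
From 2: component {2, 5, 8}.
From 3: component {3}.
That's 3 components.

3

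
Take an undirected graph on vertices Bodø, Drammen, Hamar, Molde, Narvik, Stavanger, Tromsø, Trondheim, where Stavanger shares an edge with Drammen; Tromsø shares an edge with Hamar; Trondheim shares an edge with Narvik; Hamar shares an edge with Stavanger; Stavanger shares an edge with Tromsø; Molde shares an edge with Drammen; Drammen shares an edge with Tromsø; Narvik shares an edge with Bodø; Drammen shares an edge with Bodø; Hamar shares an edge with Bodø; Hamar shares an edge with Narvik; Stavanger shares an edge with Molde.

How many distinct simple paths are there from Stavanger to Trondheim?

Stavanger–Drammen–Bodø–Hamar–Narvik–Trondheim
Stavanger–Drammen–Bodø–Narvik–Trondheim
Stavanger–Drammen–Tromsø–Hamar–Bodø–Narvik–Trondheim
Stavanger–Drammen–Tromsø–Hamar–Narvik–Trondheim
Stavanger–Hamar–Bodø–Narvik–Trondheim
Stavanger–Hamar–Narvik–Trondheim
Stavanger–Hamar–Tromsø–Drammen–Bodø–Narvik–Trondheim
Stavanger–Molde–Drammen–Bodø–Hamar–Narvik–Trondheim
Stavanger–Molde–Drammen–Bodø–Narvik–Trondheim
Stavanger–Molde–Drammen–Tromsø–Hamar–Bodø–Narvik–Trondheim
Stavanger–Molde–Drammen–Tromsø–Hamar–Narvik–Trondheim
Stavanger–Tromsø–Drammen–Bodø–Hamar–Narvik–Trondheim
Stavanger–Tromsø–Drammen–Bodø–Narvik–Trondheim
Stavanger–Tromsø–Hamar–Bodø–Narvik–Trondheim
Stavanger–Tromsø–Hamar–Narvik–Trondheim

15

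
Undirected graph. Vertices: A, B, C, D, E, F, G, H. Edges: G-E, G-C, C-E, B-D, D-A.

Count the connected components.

From A: component {A, B, D}.
From C: component {C, E, G}.
From F: component {F}.
From H: component {H}.
That's 4 components.

4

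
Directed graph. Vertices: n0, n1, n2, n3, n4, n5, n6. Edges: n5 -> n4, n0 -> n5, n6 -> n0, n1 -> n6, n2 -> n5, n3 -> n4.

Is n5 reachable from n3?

No

Explore from n3.
Distance 1: reach n4.
The search from n3 is exhausted; no directed path reaches n5.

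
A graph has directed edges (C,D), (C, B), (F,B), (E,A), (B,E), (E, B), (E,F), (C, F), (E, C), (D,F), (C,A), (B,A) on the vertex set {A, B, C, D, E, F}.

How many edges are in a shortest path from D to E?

Distance 0: D.
Distance 1: F.
Distance 2: B.
Distance 3: A, E — contains E.

3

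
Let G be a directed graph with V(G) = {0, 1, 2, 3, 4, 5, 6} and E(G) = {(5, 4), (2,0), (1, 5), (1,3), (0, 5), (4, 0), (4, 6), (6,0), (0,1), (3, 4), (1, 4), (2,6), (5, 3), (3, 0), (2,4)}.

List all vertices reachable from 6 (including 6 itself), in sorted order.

Start at 6.
Its neighbours: 0.
Then their neighbours: 1, 5.
Then next layer: 3, 4.
Nothing further is reachable.

0, 1, 3, 4, 5, 6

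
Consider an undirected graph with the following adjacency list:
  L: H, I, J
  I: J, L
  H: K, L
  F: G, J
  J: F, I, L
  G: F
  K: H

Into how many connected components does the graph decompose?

1

From F: component {F, G, H, I, J, K, L}.
That's 1 component.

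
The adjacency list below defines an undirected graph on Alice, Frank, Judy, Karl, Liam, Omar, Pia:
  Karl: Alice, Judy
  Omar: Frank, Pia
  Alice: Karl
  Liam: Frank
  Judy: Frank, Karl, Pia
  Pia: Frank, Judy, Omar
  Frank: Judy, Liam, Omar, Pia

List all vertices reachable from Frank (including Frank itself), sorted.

Alice, Frank, Judy, Karl, Liam, Omar, Pia

Start at Frank.
Its neighbours: Judy, Liam, Omar, Pia.
Then their neighbours: Karl.
Then next layer: Alice.
Every vertex is now reached.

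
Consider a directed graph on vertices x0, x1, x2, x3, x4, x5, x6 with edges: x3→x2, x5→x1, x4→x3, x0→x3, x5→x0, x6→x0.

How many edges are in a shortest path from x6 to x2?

3

Distance 0: x6.
Distance 1: x0.
Distance 2: x3.
Distance 3: x2 — contains x2.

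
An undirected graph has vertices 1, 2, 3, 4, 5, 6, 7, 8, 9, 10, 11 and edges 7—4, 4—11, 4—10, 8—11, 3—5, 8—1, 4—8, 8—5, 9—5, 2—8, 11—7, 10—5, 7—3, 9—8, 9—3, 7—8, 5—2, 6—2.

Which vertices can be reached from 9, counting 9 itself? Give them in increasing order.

1, 2, 3, 4, 5, 6, 7, 8, 9, 10, 11

Start at 9.
Its neighbours: 3, 5, 8.
Then their neighbours: 1, 2, 4, 7, 10, 11.
Then next layer: 6.
Every vertex is now reached.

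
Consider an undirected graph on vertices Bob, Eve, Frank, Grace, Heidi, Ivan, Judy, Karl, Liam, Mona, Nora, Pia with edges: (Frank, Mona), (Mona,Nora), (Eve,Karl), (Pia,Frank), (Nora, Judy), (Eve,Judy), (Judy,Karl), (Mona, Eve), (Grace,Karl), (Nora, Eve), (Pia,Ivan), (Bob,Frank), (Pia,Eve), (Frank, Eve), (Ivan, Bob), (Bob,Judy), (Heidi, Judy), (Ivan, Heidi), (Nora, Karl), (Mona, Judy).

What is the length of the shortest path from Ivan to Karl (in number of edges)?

3

Distance 0: Ivan.
Distance 1: Bob, Heidi, Pia.
Distance 2: Eve, Frank, Judy.
Distance 3: Karl, Mona, Nora — contains Karl.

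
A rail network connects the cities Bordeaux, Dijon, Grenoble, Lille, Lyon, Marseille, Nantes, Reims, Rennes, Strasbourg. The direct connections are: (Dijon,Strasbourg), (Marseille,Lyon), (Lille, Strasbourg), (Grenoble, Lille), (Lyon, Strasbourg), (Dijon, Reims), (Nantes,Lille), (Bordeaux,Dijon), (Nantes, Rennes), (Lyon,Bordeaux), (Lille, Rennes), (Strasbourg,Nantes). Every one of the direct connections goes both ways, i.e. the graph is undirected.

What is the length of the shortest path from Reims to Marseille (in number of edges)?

Distance 0: Reims.
Distance 1: Dijon.
Distance 2: Bordeaux, Strasbourg.
Distance 3: Lille, Lyon, Nantes.
Distance 4: Grenoble, Marseille, Rennes — contains Marseille.

4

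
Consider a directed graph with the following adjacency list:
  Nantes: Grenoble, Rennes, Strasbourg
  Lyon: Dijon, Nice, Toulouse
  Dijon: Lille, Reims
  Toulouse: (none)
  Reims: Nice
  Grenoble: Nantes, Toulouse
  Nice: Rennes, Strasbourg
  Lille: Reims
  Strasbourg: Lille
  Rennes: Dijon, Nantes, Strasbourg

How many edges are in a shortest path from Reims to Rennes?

2

Distance 0: Reims.
Distance 1: Nice.
Distance 2: Rennes, Strasbourg — contains Rennes.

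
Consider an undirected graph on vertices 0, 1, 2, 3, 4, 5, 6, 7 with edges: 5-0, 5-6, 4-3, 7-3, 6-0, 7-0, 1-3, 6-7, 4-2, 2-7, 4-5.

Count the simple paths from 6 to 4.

9

6–0–5–4
6–0–7–2–4
6–0–7–3–4
6–5–0–7–2–4
6–5–0–7–3–4
6–5–4
6–7–0–5–4
6–7–2–4
6–7–3–4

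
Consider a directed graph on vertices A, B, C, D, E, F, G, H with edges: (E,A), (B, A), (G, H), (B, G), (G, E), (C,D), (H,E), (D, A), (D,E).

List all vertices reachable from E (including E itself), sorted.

Start at E.
Its neighbours: A.
Nothing further is reachable.

A, E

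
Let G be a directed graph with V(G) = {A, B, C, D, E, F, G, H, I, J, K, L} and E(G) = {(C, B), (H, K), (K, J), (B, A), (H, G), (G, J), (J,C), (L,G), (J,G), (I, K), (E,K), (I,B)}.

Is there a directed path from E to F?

Explore from E.
Distance 1: reach K.
Distance 2: reach J.
Distance 3: reach C, G.
Distance 4: reach B.
Distance 5: reach A.
The search from E is exhausted; no directed path reaches F.

No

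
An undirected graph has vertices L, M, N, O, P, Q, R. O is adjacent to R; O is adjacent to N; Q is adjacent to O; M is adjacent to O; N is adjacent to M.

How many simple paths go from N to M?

2

N–M
N–O–M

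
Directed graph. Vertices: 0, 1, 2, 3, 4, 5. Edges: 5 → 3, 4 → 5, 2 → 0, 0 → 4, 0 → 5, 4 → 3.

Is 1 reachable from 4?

Explore from 4.
Distance 1: reach 3, 5.
The search from 4 is exhausted; no directed path reaches 1.

No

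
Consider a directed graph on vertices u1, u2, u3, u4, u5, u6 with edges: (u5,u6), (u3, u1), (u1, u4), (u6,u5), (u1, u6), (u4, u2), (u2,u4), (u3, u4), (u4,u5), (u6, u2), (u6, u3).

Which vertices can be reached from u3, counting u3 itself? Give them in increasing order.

u1, u2, u3, u4, u5, u6

Start at u3.
Its neighbours: u1, u4.
Then their neighbours: u2, u5, u6.
Every vertex is now reached.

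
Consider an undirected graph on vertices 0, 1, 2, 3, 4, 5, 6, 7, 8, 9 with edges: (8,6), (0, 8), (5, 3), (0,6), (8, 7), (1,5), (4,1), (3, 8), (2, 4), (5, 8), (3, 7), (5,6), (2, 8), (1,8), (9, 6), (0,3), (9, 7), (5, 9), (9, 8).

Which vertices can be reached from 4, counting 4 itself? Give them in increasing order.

Start at 4.
Its neighbours: 1, 2.
Then their neighbours: 5, 8.
Then next layer: 0, 3, 6, 7, 9.
Every vertex is now reached.

0, 1, 2, 3, 4, 5, 6, 7, 8, 9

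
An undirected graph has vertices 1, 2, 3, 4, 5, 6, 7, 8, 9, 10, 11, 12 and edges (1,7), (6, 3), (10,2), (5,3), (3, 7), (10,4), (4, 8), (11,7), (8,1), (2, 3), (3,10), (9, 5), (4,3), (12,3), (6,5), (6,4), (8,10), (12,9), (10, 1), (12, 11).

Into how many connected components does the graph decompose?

1

From 1: component {1, 2, 3, 4, 5, 6, 7, 8, 9, 10, 11, 12}.
That's 1 component.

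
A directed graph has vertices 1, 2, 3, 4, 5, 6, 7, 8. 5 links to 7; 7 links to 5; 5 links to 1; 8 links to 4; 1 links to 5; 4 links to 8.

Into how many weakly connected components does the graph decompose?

5

From 1: component {1, 5, 7}.
From 2: component {2}.
From 3: component {3}.
From 4: component {4, 8}.
From 6: component {6}.
That's 5 components.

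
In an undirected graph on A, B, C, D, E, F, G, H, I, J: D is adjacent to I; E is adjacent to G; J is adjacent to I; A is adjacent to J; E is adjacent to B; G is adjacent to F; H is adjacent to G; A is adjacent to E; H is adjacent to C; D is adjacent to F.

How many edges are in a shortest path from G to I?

Distance 0: G.
Distance 1: E, F, H.
Distance 2: A, B, C, D.
Distance 3: I, J — contains I.

3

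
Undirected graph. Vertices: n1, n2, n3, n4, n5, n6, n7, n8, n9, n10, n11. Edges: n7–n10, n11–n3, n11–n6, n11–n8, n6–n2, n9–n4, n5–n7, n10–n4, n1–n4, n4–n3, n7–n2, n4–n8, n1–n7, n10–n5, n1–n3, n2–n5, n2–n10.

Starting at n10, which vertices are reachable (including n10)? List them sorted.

n1, n2, n3, n4, n5, n6, n7, n8, n9, n10, n11

Start at n10.
Its neighbours: n2, n4, n5, n7.
Then their neighbours: n1, n3, n6, n8, n9.
Then next layer: n11.
Every vertex is now reached.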